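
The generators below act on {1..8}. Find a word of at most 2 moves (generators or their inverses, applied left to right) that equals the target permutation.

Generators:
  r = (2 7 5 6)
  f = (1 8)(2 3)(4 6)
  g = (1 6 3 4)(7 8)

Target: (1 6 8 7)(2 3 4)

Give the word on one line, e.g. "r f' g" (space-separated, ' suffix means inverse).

  after g': (1 4 3 6)(7 8)
  after f: (1 6 8 7)(2 3 4)

g' f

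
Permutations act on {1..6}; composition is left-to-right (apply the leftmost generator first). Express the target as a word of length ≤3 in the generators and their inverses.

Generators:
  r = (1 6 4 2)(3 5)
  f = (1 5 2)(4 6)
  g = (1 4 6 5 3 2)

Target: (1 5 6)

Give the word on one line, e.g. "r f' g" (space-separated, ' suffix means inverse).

  after g': (1 2 3 5 6 4)
  after r: (2 5 4 6)
  after f: (1 5 6)

g' r f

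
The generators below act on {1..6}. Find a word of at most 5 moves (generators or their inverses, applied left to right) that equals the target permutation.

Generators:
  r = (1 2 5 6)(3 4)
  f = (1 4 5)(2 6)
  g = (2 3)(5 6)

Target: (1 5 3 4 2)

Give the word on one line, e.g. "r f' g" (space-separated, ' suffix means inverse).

r' g g g

  after r': (1 6 5 2)(3 4)
  after g: (1 5 3 4 2)
  after g: (1 6 5 2)(3 4)
  after g: (1 5 3 4 2)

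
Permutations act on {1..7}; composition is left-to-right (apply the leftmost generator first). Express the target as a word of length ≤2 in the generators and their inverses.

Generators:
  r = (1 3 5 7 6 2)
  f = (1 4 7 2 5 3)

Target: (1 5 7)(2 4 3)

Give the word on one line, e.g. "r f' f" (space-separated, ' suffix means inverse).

  after f': (1 3 5 2 7 4)
  after f': (1 5 7)(2 4 3)

f' f'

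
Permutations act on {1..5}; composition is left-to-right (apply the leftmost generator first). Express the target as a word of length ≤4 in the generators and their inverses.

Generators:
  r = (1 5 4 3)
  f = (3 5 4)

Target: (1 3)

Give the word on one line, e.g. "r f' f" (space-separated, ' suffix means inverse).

f' f' r'

  after f': (3 4 5)
  after f': (3 5 4)
  after r': (1 3)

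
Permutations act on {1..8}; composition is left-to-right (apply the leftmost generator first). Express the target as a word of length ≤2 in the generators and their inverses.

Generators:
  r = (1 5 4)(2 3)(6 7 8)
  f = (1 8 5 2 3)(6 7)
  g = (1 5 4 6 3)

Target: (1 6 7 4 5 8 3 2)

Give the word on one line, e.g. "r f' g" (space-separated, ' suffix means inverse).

  after f': (1 3 2 5 8)(6 7)
  after g': (1 6 7 4 5 8 3 2)

f' g'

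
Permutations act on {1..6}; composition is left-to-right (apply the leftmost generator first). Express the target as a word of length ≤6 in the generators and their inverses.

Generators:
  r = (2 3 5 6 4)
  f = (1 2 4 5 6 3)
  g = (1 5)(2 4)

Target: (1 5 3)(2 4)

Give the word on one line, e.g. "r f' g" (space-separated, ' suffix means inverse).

  after r': (2 4 6 5 3)
  after g': (1 5 3 4 6)
  after f: (1 6 2 4 3 5)
  after g: (1 6 4 3)
  after r': (1 5 3)(2 4)

r' g' f g r'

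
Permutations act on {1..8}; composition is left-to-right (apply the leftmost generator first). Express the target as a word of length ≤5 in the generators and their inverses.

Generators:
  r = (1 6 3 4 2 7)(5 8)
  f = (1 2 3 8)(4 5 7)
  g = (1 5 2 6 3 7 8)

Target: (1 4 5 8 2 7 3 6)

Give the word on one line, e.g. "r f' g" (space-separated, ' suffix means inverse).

  after g: (1 5 2 6 3 7 8)
  after r: (1 8 6 4 2 3)(5 7)
  after r: (1 5)(2 4 7 8 3 6)
  after f': (1 4 5 8 2 7 3 6)

g r r f'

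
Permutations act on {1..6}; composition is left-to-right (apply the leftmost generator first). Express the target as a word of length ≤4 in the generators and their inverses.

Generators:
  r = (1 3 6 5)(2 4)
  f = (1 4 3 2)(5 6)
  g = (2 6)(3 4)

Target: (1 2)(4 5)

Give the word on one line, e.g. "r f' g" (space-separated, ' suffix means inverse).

g' r r g

  after g': (2 6)(3 4)
  after r: (1 3 2 5)(4 6)
  after r: (1 6 2)(3 4 5)
  after g: (1 2)(4 5)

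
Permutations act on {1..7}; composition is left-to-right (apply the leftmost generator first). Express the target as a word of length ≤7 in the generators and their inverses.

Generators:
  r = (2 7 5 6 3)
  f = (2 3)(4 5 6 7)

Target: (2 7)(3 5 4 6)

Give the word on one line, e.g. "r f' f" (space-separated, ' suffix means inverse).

  after r': (2 3 6 5 7)
  after f: (3 7)(4 5)
  after f: (2 3 4 6 7)
  after r': (2 6)(3 4 5 7)
  after f: (2 7)(3 5 4 6)

r' f f r' f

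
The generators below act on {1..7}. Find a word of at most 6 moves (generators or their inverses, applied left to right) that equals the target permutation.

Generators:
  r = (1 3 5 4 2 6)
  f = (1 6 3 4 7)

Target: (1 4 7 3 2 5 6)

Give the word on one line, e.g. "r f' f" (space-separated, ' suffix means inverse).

  after f': (1 7 4 3 6)
  after f': (1 4 6 7 3)
  after r': (1 5 3 6 7)(2 4)
  after r': (1 3 2 5)(6 7)
  after f: (1 4 7 3 2 5 6)

f' f' r' r' f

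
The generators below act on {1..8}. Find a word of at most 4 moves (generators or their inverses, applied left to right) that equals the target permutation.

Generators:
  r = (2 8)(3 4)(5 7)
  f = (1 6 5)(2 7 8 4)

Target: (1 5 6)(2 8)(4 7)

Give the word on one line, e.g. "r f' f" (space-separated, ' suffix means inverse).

f f r r

  after f: (1 6 5)(2 7 8 4)
  after f: (1 5 6)(2 8)(4 7)
  after r: (1 7 3 4 5 6)
  after r: (1 5 6)(2 8)(4 7)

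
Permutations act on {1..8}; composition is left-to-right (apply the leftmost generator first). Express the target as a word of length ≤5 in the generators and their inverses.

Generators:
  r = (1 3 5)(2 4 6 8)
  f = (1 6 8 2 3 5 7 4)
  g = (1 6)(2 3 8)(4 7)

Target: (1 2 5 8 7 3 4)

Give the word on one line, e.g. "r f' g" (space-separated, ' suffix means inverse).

g r f' r' r'

  after g: (1 6)(2 3 8)(4 7)
  after r: (1 8 4 7 6 3 2 5)
  after f': (1 6 2 3 8 7)(4 5)
  after r': (1 4 3 6 8 7 5 2)
  after r': (1 2 5 8 7 3 4)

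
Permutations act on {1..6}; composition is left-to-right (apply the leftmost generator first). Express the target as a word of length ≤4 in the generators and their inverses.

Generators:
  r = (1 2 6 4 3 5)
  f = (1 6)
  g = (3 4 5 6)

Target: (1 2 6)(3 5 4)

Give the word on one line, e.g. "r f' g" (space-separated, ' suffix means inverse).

  after f: (1 6)
  after r': (1 2)(3 4 6 5)
  after g: (1 2)(3 5 4)
  after f: (1 2 6)(3 5 4)

f r' g f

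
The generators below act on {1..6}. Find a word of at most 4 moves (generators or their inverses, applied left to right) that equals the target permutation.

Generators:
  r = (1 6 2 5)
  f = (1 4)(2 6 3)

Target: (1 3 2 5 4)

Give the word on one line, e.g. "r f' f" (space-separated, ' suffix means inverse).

  after r: (1 6 2 5)
  after f: (1 3 2 5 4)

r f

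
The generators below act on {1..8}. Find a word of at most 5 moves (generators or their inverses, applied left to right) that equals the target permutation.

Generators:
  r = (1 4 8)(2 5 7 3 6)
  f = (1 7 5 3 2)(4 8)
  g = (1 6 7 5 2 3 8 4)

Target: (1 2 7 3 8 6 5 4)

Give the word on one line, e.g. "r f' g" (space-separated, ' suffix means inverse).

f g g

  after f: (1 7 5 3 2)(4 8)
  after g: (1 5 8)(2 6 7)
  after g: (1 2 7 3 8 6 5 4)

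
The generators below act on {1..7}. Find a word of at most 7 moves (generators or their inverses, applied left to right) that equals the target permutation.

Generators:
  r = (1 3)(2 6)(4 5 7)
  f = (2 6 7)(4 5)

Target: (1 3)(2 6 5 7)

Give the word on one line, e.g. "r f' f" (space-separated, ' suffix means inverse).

  after r': (1 3)(2 6)(4 7 5)
  after f': (1 3)(4 6 7)
  after r': (2 6 5 4)
  after f': (4 7 6)
  after r: (1 3)(2 6 5 7)

r' f' r' f' r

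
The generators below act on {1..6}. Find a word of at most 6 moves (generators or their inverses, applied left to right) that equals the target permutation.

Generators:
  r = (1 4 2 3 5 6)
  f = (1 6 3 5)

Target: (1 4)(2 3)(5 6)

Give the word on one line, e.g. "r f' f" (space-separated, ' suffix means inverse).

  after f': (1 5 3 6)
  after r': (1 3 5 2 4)
  after r': (1 2)(4 6 5)
  after r': (1 4 5)(2 6 3)
  after f: (1 4)(2 3)(5 6)

f' r' r' r' f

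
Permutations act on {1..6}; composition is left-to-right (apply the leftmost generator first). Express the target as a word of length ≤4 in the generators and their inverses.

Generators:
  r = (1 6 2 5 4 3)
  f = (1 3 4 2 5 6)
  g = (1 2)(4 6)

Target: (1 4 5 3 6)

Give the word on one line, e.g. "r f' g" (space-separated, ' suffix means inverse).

  after g: (1 2)(4 6)
  after r: (1 5 4 2 6 3)
  after r: (1 4 5 3 6)

g r r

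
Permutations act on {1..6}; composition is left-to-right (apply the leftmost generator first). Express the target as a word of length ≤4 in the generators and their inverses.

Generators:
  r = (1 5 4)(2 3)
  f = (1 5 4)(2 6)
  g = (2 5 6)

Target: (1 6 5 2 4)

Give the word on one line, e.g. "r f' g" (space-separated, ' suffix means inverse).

g f' f' g

  after g: (2 5 6)
  after f': (1 4 5 2)
  after f': (1 5 6 2 4)
  after g: (1 6 5 2 4)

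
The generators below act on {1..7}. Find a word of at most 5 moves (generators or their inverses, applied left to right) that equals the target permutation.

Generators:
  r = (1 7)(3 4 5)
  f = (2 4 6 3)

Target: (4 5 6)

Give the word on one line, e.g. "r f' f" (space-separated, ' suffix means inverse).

f r' f r'

  after f: (2 4 6 3)
  after r': (1 7)(2 3)(4 6 5)
  after f: (1 7)(3 4)(5 6)
  after r': (4 5 6)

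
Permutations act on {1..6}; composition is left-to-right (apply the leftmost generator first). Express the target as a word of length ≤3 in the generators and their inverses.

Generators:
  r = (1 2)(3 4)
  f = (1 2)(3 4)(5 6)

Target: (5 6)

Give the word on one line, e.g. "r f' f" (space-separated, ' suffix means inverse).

r' f'

  after r': (1 2)(3 4)
  after f': (5 6)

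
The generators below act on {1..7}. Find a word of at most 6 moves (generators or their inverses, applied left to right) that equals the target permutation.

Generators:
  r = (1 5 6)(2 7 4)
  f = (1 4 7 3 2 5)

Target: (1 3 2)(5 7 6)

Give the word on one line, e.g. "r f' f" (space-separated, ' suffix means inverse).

r f' r f r'

  after r: (1 5 6)(2 7 4)
  after f': (1 2 4 3 7)(5 6)
  after r: (1 7 5)(3 4)
  after f: (1 3 7)(2 5 4)
  after r': (1 3 2)(5 7 6)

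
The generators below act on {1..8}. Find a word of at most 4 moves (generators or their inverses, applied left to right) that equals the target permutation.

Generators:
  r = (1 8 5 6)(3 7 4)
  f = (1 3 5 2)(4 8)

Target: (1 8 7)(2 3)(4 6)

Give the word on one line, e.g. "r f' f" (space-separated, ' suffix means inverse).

  after f: (1 3 5 2)(4 8)
  after r: (1 7 4 5 2 8 3 6)
  after r: (1 4 6 8 7 3)(2 5)
  after f': (1 8 7)(2 3)(4 6)

f r r f'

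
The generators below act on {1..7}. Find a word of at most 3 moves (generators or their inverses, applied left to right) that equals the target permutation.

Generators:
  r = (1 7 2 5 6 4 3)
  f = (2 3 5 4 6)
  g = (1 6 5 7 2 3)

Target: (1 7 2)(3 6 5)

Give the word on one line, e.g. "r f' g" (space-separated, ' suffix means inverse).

  after f: (2 3 5 4 6)
  after r: (1 7 2)(3 6 5)

f r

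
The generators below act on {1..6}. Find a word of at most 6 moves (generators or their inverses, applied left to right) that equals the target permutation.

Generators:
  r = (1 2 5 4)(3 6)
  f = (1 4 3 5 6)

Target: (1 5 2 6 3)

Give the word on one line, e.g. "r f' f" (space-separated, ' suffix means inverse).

f r r f r

  after f: (1 4 3 5 6)
  after r: (2 5 3 4 6)
  after r: (1 2 4 3)(5 6)
  after f: (1 2 3 4 5)
  after r: (1 5 2 6 3)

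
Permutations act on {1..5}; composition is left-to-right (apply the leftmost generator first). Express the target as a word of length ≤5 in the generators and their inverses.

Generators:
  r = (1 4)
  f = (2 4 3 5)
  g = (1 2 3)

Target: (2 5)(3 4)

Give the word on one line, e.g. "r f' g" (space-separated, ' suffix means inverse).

  after f': (2 5 3 4)
  after f': (2 3)(4 5)
  after r: (1 4 5)(2 3)
  after f: (1 3 4 2 5)
  after g: (2 5)(3 4)

f' f' r f g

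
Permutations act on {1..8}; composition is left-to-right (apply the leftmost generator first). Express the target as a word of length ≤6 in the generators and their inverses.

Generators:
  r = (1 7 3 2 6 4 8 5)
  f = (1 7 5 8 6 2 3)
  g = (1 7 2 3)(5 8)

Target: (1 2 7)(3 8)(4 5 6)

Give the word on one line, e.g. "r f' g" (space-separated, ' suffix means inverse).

  after r: (1 7 3 2 6 4 8 5)
  after f': (2 8 7)(3 6 4 5)
  after g': (1 3 6 4 8)(2 5)
  after f': (1 2 7)(3 8)(4 5 6)

r f' g' f'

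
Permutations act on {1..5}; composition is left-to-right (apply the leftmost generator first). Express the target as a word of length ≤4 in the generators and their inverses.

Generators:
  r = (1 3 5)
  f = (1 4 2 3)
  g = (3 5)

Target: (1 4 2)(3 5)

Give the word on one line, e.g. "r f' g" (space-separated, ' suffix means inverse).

g' f g' r

  after g': (3 5)
  after f: (1 4 2 3 5)
  after g': (1 4 2 5)
  after r: (1 4 2)(3 5)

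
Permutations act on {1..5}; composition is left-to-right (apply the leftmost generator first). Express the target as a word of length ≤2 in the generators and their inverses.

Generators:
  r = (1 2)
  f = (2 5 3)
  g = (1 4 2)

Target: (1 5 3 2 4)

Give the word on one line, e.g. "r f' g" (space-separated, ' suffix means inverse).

g' f

  after g': (1 2 4)
  after f: (1 5 3 2 4)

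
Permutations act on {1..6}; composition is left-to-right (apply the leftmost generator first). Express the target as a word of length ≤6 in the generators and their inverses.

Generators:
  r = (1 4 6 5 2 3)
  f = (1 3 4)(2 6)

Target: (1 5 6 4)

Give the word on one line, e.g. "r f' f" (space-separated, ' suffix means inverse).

  after r: (1 4 6 5 2 3)
  after f: (2 4)(5 6)
  after f: (1 3 4 6 5 2)
  after r': (1 2 3)
  after r': (1 5 6 4)

r f f r' r'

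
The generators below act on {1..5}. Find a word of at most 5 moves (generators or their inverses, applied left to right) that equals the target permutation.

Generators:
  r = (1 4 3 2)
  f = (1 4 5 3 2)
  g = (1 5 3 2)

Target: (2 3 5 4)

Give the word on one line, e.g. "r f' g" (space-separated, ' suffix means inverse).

  after f: (1 4 5 3 2)
  after g': (1 4)
  after f': (2 3 5 4)

f g' f'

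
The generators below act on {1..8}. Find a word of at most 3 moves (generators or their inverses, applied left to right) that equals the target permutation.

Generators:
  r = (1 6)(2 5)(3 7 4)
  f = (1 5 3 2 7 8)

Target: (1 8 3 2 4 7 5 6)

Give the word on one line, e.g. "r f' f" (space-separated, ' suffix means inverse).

f' r'

  after f': (1 8 7 2 3 5)
  after r': (1 8 3 2 4 7 5 6)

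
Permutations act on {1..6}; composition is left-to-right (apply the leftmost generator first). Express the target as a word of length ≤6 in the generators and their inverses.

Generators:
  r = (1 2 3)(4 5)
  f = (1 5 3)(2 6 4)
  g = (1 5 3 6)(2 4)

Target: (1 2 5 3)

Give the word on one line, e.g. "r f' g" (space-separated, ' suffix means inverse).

  after f: (1 5 3)(2 6 4)
  after f: (1 3 5)(2 4 6)
  after g': (1 5 6 4 3)
  after f': (2 4 5)
  after r: (1 2 5 3)

f f g' f' r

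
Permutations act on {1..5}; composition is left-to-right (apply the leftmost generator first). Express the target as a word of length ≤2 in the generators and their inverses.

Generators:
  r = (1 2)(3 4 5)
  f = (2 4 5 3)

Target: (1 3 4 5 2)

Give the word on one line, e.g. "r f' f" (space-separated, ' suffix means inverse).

  after r': (1 2)(3 5 4)
  after f': (1 3 4 5 2)

r' f'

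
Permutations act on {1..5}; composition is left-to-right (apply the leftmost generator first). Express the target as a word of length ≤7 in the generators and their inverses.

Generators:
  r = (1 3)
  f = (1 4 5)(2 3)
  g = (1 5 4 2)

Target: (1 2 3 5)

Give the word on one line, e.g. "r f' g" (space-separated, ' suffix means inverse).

r' g g f r

  after r': (1 3)
  after g: (1 3 5 4 2)
  after g: (1 3 4)(2 5)
  after f: (1 2)(3 5)
  after r: (1 2 3 5)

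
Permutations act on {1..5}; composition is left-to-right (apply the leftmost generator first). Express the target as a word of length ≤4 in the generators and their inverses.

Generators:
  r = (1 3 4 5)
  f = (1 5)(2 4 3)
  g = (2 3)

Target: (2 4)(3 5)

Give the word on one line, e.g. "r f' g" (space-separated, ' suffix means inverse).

f' r g' g'

  after f': (1 5)(2 3 4)
  after r: (2 4)(3 5)
  after g': (2 4 3 5)
  after g': (2 4)(3 5)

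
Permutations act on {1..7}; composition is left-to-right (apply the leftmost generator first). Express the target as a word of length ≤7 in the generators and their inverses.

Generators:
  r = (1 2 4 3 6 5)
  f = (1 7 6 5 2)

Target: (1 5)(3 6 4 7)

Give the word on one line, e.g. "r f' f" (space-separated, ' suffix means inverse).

f' f' r r f'

  after f': (1 2 5 6 7)
  after f': (1 5 7 2 6)
  after r: (2 5 7 4 3 6)
  after r: (1 2)(3 5 7)(4 6)
  after f': (1 5)(3 6 4 7)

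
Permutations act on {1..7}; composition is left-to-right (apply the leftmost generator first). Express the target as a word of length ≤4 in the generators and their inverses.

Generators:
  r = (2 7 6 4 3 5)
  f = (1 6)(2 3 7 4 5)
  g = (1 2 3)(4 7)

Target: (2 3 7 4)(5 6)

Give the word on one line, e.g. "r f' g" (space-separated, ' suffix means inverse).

  after r': (2 5 3 4 6 7)
  after f': (1 6 3 7 5 2 4)
  after g': (1 6 2 7 5)(3 4)
  after f': (2 3 7 4)(5 6)

r' f' g' f'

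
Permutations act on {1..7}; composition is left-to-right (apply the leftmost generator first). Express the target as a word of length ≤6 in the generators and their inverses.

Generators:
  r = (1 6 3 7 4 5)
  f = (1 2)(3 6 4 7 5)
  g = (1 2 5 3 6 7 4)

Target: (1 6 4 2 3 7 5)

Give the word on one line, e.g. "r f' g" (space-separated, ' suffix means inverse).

  after g: (1 2 5 3 6 7 4)
  after f': (2 7 6 4)
  after g': (1 4)(2 6 7 3 5)
  after f': (1 6 4 2 3 7 5)

g f' g' f'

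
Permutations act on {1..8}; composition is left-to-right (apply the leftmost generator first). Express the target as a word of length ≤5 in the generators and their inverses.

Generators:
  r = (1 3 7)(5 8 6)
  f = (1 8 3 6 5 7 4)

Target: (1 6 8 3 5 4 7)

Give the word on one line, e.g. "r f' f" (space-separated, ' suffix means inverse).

f' f' r f r

  after f': (1 4 7 5 6 3 8)
  after f': (1 7 6 8 4 5 3)
  after r: (4 8)(5 7)
  after f: (1 8)(3 6 5 4)
  after r: (1 6 8 3 5 4 7)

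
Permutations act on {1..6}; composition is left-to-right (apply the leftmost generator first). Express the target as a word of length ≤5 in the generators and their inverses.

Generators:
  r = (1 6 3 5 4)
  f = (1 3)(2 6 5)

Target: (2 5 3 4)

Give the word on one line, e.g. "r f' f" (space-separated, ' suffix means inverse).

r' r' r' f'

  after r': (1 4 5 3 6)
  after r': (1 5 6 4 3)
  after r': (1 3 4 6 5)
  after f': (2 5 3 4)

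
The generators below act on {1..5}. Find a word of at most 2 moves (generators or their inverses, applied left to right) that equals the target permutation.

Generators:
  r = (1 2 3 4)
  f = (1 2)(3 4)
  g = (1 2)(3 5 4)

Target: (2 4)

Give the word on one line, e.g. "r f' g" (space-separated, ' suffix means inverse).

  after f': (1 2)(3 4)
  after r': (2 4)

f' r'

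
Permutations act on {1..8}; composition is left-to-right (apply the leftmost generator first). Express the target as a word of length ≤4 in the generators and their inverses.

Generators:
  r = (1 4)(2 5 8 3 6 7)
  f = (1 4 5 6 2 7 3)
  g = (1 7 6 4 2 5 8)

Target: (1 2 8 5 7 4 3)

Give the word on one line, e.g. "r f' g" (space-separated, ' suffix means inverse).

f f r'

  after f: (1 4 5 6 2 7 3)
  after f: (1 5 2 3 4 6 7)
  after r': (1 2 8 5 7 4 3)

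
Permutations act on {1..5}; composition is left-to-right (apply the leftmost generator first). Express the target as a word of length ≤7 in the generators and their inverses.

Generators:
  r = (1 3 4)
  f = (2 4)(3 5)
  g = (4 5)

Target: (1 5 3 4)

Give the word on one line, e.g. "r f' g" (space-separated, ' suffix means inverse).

  after r': (1 4 3)
  after g: (1 5 4 3)
  after f': (1 3)(2 4 5)
  after f': (1 5 4 3)
  after r': (1 5 3 4)

r' g f' f' r'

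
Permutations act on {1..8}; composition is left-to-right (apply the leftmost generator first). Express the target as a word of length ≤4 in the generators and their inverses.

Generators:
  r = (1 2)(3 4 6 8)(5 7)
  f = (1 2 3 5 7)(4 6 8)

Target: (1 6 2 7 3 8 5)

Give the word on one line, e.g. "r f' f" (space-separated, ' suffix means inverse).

  after r: (1 2)(3 4 6 8)(5 7)
  after f: (1 3 6 4 8 5)
  after r': (1 8 7 5 2)(3 4 6)
  after f': (1 6 2 7 3 8 5)

r f r' f'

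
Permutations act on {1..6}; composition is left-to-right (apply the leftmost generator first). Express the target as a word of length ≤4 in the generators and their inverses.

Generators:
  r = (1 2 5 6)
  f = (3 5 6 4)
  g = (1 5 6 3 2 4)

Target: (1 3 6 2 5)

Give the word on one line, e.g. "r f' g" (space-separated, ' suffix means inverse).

f f r' g

  after f: (3 5 6 4)
  after f: (3 6)(4 5)
  after r': (1 6 3 5 4 2)
  after g: (1 3 6 2 5)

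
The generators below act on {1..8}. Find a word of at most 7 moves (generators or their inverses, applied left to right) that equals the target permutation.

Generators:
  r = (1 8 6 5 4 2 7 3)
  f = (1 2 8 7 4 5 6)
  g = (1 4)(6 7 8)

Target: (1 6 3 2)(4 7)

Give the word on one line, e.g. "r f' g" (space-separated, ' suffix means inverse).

r' g f r' g'

  after r': (1 3 7 2 4 5 6 8)
  after g: (1 3 8 4 5 7 2)
  after f: (1 3 7 8 5 4 6)
  after r': (1 7)(2 4 8 6 3)
  after g': (1 6 3 2)(4 7)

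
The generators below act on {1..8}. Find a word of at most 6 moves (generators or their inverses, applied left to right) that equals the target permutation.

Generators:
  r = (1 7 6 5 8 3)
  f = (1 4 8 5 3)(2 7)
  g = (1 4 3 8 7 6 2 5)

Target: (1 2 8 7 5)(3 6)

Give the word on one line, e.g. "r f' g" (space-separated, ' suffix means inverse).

  after f: (1 4 8 5 3)(2 7)
  after r: (1 4 3 7 2 6 5)
  after f: (1 8 5 4)(2 6 3)
  after r': (1 5 4 3 2 7)(6 8)
  after g': (1 2 8 7 5)(3 6)

f r f r' g'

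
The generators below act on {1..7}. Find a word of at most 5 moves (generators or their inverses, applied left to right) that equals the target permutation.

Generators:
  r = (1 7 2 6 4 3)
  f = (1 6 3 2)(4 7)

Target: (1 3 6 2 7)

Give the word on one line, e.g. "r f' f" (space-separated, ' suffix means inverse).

  after r: (1 7 2 6 4 3)
  after f': (1 4 6 7 3 2)
  after r: (1 3 6 2 7)

r f' r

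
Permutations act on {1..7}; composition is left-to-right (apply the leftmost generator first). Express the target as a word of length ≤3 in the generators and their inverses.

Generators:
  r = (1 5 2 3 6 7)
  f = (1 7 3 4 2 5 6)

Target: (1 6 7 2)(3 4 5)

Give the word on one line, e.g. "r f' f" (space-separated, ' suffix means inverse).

  after f: (1 7 3 4 2 5 6)
  after r': (1 6 7 2)(3 4 5)

f r'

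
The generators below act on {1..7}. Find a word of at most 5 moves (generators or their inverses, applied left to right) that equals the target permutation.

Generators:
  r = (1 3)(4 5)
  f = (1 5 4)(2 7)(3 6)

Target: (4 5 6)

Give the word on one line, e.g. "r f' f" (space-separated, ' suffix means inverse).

f' r' f'

  after f': (1 4 5)(2 7)(3 6)
  after r': (1 5 3 6)(2 7)
  after f': (4 5 6)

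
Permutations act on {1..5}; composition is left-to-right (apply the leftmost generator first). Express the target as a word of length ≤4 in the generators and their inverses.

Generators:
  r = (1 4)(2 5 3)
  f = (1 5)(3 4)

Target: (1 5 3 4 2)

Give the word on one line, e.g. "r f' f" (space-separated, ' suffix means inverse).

  after r': (1 4)(2 3 5)
  after f': (1 3)(2 4 5)
  after r': (1 5 3 4 2)

r' f' r'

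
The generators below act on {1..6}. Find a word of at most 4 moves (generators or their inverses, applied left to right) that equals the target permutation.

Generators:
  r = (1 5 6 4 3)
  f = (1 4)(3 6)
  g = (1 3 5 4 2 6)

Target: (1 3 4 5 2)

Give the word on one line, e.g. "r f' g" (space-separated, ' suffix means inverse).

  after g': (1 6 2 4 5 3)
  after r: (1 4 6 2 3 5)
  after f': (2 6)(3 5 4)
  after g: (1 3 4 5 2)

g' r f' g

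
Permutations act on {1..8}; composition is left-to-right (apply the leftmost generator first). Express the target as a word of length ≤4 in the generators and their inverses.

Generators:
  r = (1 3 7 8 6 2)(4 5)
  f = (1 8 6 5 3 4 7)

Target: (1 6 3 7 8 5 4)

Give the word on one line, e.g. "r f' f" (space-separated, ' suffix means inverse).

  after f: (1 8 6 5 3 4 7)
  after f: (1 6 3 7 8 5 4)

f f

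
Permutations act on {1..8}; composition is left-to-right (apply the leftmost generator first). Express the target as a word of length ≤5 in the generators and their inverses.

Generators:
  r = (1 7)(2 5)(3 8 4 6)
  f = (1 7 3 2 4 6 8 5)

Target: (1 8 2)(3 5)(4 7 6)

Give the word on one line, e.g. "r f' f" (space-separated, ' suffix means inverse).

f' f' f' r' r'

  after f': (1 5 8 6 4 2 3 7)
  after f': (1 8 4 3)(2 7 5 6)
  after f': (1 6 3 5 4 7 8 2)
  after r': (1 4)(2 7 3)(5 8)
  after r': (1 8 2)(3 5)(4 7 6)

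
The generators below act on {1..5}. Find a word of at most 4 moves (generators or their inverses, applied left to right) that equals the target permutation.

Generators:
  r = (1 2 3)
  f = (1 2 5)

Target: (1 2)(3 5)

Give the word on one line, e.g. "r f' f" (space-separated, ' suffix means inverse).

r f' r

  after r: (1 2 3)
  after f': (2 3 5)
  after r: (1 2)(3 5)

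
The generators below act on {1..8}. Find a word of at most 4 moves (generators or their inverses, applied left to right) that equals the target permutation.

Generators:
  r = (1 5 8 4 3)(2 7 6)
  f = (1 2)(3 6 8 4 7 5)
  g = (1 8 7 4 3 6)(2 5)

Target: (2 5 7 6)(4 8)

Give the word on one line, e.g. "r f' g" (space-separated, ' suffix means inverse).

f g r'

  after f: (1 2)(3 6 8 4 7 5)
  after g: (1 5 6 7 2 8 3)
  after r': (2 5 7 6)(4 8)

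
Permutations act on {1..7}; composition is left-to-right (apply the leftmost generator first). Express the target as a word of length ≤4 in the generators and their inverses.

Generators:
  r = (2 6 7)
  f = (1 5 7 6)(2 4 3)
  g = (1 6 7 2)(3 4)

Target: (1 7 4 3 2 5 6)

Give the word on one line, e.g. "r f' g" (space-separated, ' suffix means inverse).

  after r': (2 7 6)
  after r': (2 6 7)
  after f': (1 6 5)(2 7 3 4)
  after f': (1 7 4 3 2 5 6)

r' r' f' f'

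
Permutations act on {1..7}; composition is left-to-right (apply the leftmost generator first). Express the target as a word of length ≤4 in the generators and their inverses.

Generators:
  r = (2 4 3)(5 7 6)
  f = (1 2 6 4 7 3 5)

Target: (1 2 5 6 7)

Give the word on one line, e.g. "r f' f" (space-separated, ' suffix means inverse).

  after f': (1 5 3 7 4 6 2)
  after r': (1 6 3 5 4 7 2)
  after f': (1 2 5 6 7)

f' r' f'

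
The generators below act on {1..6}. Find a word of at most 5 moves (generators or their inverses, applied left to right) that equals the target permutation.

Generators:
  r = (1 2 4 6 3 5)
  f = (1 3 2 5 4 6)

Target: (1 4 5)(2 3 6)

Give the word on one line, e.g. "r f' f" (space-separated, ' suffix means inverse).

f' r r f

  after f': (1 6 4 5 2 3)
  after r: (1 3 2 5 4)
  after r: (1 5 6 3 4 2)
  after f: (1 4 5)(2 3 6)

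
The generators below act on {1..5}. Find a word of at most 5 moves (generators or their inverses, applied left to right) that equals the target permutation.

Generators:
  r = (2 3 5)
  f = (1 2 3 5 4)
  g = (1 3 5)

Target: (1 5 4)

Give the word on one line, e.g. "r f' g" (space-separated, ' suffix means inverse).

  after g': (1 5 3)
  after r: (1 2 3)
  after f: (1 3 2 5 4)
  after r: (1 5 4)

g' r f r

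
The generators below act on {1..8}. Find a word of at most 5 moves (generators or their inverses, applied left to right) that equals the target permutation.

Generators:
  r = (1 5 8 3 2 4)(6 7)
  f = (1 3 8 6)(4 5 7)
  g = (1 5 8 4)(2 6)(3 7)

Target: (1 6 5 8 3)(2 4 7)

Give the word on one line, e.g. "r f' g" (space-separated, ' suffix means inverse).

  after g: (1 5 8 4)(2 6)(3 7)
  after r: (1 8)(2 7)(3 6 4 5)
  after f: (1 6 5 8 3)(2 4 7)

g r f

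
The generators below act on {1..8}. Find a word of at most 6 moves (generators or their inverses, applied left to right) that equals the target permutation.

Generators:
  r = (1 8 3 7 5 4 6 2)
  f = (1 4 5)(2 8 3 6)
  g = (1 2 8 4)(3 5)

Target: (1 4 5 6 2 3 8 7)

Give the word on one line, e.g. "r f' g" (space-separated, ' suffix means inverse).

f g g r f

  after f: (1 4 5)(2 8 3 6)
  after g: (2 4 3 6 8 5)
  after g: (1 2)(3 6 4 5 8)
  after r: (2 8 7 5 3)
  after f: (1 4 5 6 2 3 8 7)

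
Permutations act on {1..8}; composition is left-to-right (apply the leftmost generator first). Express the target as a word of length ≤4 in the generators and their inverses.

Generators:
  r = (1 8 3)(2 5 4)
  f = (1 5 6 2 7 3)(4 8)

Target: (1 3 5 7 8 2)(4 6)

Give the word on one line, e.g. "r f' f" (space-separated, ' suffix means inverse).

f r' f f

  after f: (1 5 6 2 7 3)(4 8)
  after r': (1 2 7 8 5 6 4)
  after f: (1 7 4 5 2 3)(6 8)
  after f: (1 3 5 7 8 2)(4 6)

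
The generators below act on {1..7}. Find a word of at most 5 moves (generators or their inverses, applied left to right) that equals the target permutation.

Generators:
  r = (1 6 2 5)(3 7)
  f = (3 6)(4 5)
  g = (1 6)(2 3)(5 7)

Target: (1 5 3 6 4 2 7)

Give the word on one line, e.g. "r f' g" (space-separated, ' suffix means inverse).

r' f' r' f'

  after r': (1 5 2 6)(3 7)
  after f': (1 4 5 2 3 7 6)
  after r': (1 4 2 7)(5 6)
  after f': (1 5 3 6 4 2 7)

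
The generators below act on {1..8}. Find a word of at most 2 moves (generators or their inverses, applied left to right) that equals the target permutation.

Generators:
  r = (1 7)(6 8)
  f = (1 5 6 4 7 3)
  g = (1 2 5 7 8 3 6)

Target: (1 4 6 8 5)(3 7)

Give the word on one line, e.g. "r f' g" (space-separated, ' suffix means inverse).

r f'

  after r: (1 7)(6 8)
  after f': (1 4 6 8 5)(3 7)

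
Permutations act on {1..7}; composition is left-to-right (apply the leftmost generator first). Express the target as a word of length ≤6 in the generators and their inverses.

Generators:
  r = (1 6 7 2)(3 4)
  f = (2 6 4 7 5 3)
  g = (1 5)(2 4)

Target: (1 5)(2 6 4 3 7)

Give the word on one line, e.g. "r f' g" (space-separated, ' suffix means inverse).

f' g f g' f'

  after f': (2 3 5 7 4 6)
  after g: (1 5 7 2 3)(4 6)
  after f: (1 3)(6 7)
  after g': (1 3 5)(2 4)(6 7)
  after f': (1 5)(2 6 4 3 7)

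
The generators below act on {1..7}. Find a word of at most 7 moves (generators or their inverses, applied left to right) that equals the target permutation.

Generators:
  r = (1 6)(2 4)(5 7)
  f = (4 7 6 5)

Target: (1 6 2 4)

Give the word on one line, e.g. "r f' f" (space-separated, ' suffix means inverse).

f r f' r f'

  after f: (4 7 6 5)
  after r: (1 6 7)(2 4 5)
  after f': (1 7)(2 5)(4 6)
  after r: (1 5 4)(2 7 6)
  after f': (1 6 2 4)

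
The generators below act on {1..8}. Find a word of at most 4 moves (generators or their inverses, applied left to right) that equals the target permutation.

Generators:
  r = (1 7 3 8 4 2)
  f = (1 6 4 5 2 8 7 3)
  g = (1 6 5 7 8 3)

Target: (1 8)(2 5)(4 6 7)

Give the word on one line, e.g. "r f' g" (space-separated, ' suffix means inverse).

f' r

  after f': (1 3 7 8 2 5 4 6)
  after r: (1 8)(2 5)(4 6 7)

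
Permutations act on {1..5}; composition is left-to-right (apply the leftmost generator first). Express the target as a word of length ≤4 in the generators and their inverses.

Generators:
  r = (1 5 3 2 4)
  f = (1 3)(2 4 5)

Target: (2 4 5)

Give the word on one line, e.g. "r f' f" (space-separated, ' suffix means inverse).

r f f r

  after r: (1 5 3 2 4)
  after f: (1 2 5)(3 4)
  after f: (1 4)(3 5)
  after r: (2 4 5)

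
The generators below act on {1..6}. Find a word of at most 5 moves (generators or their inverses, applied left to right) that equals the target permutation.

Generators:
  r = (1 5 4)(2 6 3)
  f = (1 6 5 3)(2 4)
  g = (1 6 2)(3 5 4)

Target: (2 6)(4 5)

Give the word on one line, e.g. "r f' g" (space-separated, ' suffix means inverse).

  after r: (1 5 4)(2 6 3)
  after f: (1 3 4 6)(2 5)
  after g: (1 5)(2 4)
  after f': (1 6)(3 5)
  after g': (2 6)(4 5)

r f g f' g'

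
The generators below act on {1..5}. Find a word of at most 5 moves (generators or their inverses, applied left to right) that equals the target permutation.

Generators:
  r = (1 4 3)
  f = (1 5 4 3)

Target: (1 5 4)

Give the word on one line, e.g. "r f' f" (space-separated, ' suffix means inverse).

r' f r' r' f'

  after r': (1 3 4)
  after f: (4 5)
  after r': (1 3 4 5)
  after r': (1 4 5 3)
  after f': (1 5 4)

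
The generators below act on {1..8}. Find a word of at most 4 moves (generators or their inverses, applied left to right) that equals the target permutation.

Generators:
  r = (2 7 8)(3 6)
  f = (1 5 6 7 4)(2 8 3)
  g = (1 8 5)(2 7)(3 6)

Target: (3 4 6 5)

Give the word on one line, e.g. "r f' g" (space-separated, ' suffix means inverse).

f' r g f

  after f': (1 4 7 6 5)(2 3 8)
  after r: (1 4 8 7 3 2 6 5)
  after g: (1 4 5 8 2 3 7 6)
  after f: (3 4 6 5)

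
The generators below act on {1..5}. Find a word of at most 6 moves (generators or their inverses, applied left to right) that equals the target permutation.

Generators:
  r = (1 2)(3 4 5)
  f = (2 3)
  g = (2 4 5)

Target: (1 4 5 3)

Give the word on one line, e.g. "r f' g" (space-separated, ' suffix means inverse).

r f' g' r

  after r: (1 2)(3 4 5)
  after f': (1 3 4 5 2)
  after g': (1 3 2)
  after r: (1 4 5 3)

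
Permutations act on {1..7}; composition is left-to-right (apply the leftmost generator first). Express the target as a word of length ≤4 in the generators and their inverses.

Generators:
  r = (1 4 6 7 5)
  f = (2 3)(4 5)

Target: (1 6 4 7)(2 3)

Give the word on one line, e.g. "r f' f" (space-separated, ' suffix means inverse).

  after r: (1 4 6 7 5)
  after r: (1 6 5 4 7)
  after f': (1 6 4 7)(2 3)

r r f'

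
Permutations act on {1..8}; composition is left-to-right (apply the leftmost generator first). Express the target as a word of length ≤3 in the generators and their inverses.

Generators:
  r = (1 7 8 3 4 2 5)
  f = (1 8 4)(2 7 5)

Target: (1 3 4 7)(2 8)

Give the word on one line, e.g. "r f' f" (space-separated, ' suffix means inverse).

  after f: (1 8 4)(2 7 5)
  after r: (1 3 4 7)(2 8)

f r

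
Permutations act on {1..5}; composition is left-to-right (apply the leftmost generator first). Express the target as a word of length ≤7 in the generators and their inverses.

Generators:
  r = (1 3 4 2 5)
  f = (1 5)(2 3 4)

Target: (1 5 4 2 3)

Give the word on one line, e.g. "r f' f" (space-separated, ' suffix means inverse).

  after f': (1 5)(2 4 3)
  after r: (3 5)
  after r: (1 3)(2 5 4)
  after f': (1 2)(3 5)
  after r: (1 5 4 2 3)

f' r r f' r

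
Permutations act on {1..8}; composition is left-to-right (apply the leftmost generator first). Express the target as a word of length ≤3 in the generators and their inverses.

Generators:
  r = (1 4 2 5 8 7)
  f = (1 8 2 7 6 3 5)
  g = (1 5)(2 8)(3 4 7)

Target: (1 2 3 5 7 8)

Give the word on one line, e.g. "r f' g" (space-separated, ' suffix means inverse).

  after g': (1 5)(2 8)(3 7 4)
  after r: (1 8 5 4 3)(2 7)
  after g: (1 2 3 5 7 8)

g' r g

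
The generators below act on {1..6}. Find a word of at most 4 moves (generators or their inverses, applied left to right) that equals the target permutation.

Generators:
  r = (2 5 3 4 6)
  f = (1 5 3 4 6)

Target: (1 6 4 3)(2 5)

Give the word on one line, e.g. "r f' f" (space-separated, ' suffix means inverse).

  after f': (1 6 4 3 5)
  after f': (1 4 5 6 3)
  after r: (1 6 4 3)(2 5)

f' f' r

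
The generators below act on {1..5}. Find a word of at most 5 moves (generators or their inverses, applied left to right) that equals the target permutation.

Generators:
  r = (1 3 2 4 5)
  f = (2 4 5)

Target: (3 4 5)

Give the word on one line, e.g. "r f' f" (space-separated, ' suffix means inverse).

  after f': (2 5 4)
  after r: (1 3 2)
  after r: (1 2 3 4 5)
  after f': (1 5)(2 3)
  after r: (3 4 5)

f' r r f' r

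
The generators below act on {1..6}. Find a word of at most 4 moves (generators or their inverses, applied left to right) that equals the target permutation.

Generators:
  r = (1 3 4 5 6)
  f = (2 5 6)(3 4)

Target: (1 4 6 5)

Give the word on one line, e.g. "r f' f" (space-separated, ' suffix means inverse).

f' f' r f

  after f': (2 6 5)(3 4)
  after f': (2 5 6)
  after r: (1 3 4 5)(2 6)
  after f: (1 4 6 5)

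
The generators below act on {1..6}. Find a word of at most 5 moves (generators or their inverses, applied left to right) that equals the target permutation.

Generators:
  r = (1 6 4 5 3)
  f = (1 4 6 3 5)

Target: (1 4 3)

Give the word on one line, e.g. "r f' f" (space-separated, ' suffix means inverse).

r r f r

  after r: (1 6 4 5 3)
  after r: (1 4 3 6 5)
  after f: (1 6)(4 5)
  after r: (1 4 3)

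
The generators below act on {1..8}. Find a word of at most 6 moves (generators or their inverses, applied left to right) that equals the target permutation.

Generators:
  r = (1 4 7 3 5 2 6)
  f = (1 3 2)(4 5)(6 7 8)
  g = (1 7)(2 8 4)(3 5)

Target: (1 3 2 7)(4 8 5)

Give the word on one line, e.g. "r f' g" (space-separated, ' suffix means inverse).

f' f' r' g' f

  after f': (1 2 3)(4 5)(6 8 7)
  after f': (1 3 2)(6 7 8)
  after r': (1 7 8 2 6 4)(3 5)
  after g': (2 6 8 4 7)
  after f: (1 3 2 7)(4 8 5)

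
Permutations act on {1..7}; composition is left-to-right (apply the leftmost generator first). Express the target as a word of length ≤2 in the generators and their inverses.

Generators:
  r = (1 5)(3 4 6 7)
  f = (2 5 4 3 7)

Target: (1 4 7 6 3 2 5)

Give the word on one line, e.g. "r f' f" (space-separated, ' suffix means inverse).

  after r': (1 5)(3 7 6 4)
  after f: (1 4 7 6 3 2 5)

r' f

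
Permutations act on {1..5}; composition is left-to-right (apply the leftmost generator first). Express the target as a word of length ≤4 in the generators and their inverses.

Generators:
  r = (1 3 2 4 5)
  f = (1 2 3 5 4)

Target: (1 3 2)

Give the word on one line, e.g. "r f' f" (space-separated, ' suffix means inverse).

f' f' r r

  after f': (1 4 5 3 2)
  after f': (1 5 2 4 3)
  after r: (2 5 4)
  after r: (1 3 2)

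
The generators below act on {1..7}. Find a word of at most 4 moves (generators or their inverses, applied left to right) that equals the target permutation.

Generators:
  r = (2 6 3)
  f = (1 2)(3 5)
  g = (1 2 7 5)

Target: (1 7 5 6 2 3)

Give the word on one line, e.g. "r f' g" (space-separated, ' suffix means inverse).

  after f: (1 2)(3 5)
  after g: (1 7 5 3)
  after r': (1 7 5 6 2 3)

f g r'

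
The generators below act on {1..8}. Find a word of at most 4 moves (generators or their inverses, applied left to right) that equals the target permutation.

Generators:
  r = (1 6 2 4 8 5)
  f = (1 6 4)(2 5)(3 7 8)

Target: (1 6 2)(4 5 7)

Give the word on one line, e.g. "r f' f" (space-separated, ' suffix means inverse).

  after f: (1 6 4)(2 5)(3 7 8)
  after r: (1 2)(3 7 5 4 6 8)
  after r: (1 4 2 6 5 8 3 7)
  after f': (1 6 2)(4 5 7)

f r r f'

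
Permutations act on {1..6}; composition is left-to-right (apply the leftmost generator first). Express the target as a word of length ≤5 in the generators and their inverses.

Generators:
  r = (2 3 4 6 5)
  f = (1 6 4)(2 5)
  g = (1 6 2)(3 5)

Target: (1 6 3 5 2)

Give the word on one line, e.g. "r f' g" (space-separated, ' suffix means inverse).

  after f: (1 6 4)(2 5)
  after r': (1 4)(2 6 3)
  after f': (1 6 3 5 2)

f r' f'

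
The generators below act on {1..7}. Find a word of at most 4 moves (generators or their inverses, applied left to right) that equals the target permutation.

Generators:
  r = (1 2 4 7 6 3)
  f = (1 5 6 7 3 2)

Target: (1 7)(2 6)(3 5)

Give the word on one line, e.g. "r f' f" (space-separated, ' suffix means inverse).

  after f': (1 2 3 7 6 5)
  after f': (1 3 6)(2 7 5)
  after f': (1 7)(2 6)(3 5)

f' f' f'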